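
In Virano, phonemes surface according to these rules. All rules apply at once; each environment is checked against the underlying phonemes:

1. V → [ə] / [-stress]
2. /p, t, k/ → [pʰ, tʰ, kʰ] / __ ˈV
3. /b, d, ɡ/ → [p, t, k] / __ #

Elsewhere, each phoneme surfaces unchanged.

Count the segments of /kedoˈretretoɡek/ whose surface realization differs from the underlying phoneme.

5

Segments that undergo a rule: /e/ → [ə] (rule 1); /o/ → [ə] (rule 1); /e/ → [ə] (rule 1); /o/ → [ə] (rule 1); /e/ → [ə] (rule 1).
All other segments surface unchanged.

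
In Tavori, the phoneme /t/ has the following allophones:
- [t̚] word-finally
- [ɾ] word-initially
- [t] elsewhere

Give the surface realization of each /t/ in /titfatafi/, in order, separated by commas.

Occurrence 1 (position 1): word-initially → [ɾ].
Occurrence 2 (position 3): no conditioning environment matches → elsewhere allophone [t].
Occurrence 3 (position 6): no conditioning environment matches → elsewhere allophone [t].

[ɾ], [t], [t]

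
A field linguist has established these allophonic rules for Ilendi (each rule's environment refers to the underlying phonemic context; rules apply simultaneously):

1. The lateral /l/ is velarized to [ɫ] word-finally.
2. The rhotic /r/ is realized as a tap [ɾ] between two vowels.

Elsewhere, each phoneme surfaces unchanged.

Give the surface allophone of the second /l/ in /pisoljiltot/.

[l]

/l/ (between /i/ and /t/) fails the environment for rule 1, so it stays [l].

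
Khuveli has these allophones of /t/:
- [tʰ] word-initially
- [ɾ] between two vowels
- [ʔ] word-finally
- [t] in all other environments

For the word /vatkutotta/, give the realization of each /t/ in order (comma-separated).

Occurrence 1 (position 3): no conditioning environment matches → elsewhere allophone [t].
Occurrence 2 (position 6): between two vowels → [ɾ].
Occurrence 3 (position 8): no conditioning environment matches → elsewhere allophone [t].
Occurrence 4 (position 9): no conditioning environment matches → elsewhere allophone [t].

[t], [ɾ], [t], [t]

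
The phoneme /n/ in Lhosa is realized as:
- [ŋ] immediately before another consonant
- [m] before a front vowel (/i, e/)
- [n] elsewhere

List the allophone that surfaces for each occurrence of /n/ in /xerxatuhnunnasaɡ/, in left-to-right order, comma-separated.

Occurrence 1 (position 9): no conditioning environment matches → elsewhere allophone [n].
Occurrence 2 (position 11): immediately before another consonant → [ŋ].
Occurrence 3 (position 12): no conditioning environment matches → elsewhere allophone [n].

[n], [ŋ], [n]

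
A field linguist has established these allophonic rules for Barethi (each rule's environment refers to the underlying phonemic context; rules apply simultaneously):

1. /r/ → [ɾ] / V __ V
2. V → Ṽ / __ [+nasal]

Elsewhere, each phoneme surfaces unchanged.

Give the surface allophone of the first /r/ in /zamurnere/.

[r]

/r/ — between /u/ and /n/; rule 1 does not apply here → [r].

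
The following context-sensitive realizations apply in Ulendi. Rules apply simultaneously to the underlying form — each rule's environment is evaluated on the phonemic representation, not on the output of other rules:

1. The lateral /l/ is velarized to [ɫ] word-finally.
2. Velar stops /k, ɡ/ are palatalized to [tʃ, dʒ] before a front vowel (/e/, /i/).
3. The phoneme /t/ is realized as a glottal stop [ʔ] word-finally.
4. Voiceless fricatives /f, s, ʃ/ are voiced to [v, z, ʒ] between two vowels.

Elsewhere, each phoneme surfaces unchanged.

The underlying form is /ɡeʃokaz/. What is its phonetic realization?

[dʒeʒokaz]

/ɡ/ — word-initial, before a front vowel — surfaces as [dʒ] (rule 2).
/e/ — not in any rule's target class → [e].
/ʃ/ (between /e/ and /o/): between two vowels, so rule 4 applies → [ʒ].
/o/ stays [o].
/k/ (between /o/ and /a/) fails the environment for rule 2, so it stays [k].
/a/ — not in any rule's target class → [a].
/z/ (word-final): no rule targets it → [z].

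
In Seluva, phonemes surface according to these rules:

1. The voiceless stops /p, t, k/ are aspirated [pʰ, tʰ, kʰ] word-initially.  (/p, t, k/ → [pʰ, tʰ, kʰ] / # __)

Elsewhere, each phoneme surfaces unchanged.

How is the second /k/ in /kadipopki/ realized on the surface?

/k/ — between /p/ and /i/; rule 1 does not apply here → [k].

[k]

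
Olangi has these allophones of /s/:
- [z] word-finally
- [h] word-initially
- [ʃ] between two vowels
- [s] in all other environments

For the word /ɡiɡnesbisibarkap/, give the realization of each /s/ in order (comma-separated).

[s], [ʃ]

Occurrence 1 (position 6): no conditioning environment matches → elsewhere allophone [s].
Occurrence 2 (position 9): between two vowels → [ʃ].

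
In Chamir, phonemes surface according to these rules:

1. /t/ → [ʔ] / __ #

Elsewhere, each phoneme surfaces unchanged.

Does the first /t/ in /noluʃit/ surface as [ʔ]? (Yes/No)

/t/ (word-final) occurs word-finally → [ʔ] by rule 1.
The actual realization is [ʔ], which matches [ʔ].

Yes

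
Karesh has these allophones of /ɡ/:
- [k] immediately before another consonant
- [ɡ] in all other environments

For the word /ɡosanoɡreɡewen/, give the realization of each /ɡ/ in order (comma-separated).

Occurrence 1 (position 1): no conditioning environment matches → elsewhere allophone [ɡ].
Occurrence 2 (position 7): immediately before another consonant → [k].
Occurrence 3 (position 10): no conditioning environment matches → elsewhere allophone [ɡ].

[ɡ], [k], [ɡ]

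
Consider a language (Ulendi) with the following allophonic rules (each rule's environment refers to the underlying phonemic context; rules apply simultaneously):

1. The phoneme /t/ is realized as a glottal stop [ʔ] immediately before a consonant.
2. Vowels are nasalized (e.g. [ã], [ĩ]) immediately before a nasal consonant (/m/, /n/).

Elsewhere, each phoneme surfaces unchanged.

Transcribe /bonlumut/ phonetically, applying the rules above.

/b/ — not in any rule's target class → [b].
Rule 2 applies to /o/ (between /b/ and /n/: before a nasal consonant) → [õ].
/n/ — not in any rule's target class → [n].
/l/ stays [l].
Rule 2 applies to /u/ (between /l/ and /m/: before a nasal consonant) → [ũ].
/m/ stays [m].
/u/ (between /m/ and /t/): rule 2 targets it, but not before a nasal consonant → unchanged [u].
/t/ (word-final) fails the environment for rule 1, so it stays [t].

[bõnlũmut]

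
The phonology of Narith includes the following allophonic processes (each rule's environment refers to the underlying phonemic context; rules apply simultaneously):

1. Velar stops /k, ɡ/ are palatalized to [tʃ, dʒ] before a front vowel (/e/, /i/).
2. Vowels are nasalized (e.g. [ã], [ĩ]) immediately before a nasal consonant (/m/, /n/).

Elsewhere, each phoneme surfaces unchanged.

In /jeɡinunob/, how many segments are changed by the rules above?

Segments that undergo a rule: /ɡ/ → [dʒ] (rule 1); /i/ → [ĩ] (rule 2); /u/ → [ũ] (rule 2).
All other segments surface unchanged.

3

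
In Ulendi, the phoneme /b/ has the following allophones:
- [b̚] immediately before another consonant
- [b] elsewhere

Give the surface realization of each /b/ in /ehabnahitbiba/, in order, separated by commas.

[b̚], [b], [b]

Occurrence 1 (position 4): immediately before another consonant → [b̚].
Occurrence 2 (position 10): no conditioning environment matches → elsewhere allophone [b].
Occurrence 3 (position 12): no conditioning environment matches → elsewhere allophone [b].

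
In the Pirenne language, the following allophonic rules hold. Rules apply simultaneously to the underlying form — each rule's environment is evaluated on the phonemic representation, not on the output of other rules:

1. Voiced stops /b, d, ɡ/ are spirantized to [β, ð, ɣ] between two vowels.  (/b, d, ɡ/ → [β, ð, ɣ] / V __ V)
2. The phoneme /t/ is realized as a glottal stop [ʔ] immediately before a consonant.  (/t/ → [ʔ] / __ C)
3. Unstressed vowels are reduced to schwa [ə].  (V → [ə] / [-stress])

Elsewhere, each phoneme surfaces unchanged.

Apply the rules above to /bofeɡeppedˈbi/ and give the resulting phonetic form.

[bəfəɣəppədˈbi]

/b/ (word-initial) fails the environment for rule 1, so it stays [b].
/o/ meets the environment for rule 3 (in an unstressed syllable) → [ə].
/f/ stays [f].
Rule 3 applies to /e/ (between /f/ and /ɡ/: in an unstressed syllable) → [ə].
/ɡ/ — between /e/ and /e/, between two vowels — surfaces as [ɣ] (rule 1).
/e/ (between /ɡ/ and /p/): in an unstressed syllable, so rule 3 applies → [ə].
/p/ (between /e/ and /p/) is unaffected → [p].
/p/ stays [p].
/e/ meets the environment for rule 3 (in an unstressed syllable) → [ə].
/d/ (between /e/ and /b/) is in the target of rule 1 but the environment (between two vowels) is not met → [d].
/b/ — between /d/ and /i/; rule 1 does not apply here → [b].
/i/ (word-final): rule 3 targets it, but not in an unstressed syllable → unchanged [i].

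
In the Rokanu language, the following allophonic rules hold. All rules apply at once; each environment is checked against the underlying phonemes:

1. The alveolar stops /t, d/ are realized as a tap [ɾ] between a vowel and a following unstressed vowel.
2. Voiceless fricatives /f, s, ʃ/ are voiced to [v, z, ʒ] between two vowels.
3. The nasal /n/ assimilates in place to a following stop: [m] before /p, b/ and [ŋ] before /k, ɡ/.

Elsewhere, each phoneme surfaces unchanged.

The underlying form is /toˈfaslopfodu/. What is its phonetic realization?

[toˈvaslopfoɾu]

/t/ — word-initial; rule 1 does not apply here → [t].
Rule 2 applies to /f/ (between /o/ and /a/: between two vowels) → [v].
/s/ (between /a/ and /l/): rule 2 targets it, but not between two vowels → unchanged [s].
/f/ (between /p/ and /o/): rule 2 targets it, but not between two vowels → unchanged [f].
/d/ — between /o/ and /u/, between a vowel and a following unstressed vowel — surfaces as [ɾ] (rule 1).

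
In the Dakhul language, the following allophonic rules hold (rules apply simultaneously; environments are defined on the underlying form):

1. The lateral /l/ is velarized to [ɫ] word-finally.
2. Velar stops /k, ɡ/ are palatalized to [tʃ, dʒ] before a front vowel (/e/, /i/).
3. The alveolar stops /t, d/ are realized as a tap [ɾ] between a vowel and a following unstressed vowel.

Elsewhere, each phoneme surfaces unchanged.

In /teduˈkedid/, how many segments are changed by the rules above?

Segments that undergo a rule: /d/ → [ɾ] (rule 3); /k/ → [tʃ] (rule 2); /d/ → [ɾ] (rule 3).
All other segments surface unchanged.

3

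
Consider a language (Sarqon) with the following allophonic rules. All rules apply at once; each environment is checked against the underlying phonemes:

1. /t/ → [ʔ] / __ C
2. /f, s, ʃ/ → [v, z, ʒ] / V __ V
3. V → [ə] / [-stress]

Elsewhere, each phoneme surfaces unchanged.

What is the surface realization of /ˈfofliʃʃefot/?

/f/ (word-initial) is in the target of rule 2 but the environment (between two vowels) is not met → [f].
/o/ (between /f/ and /f/): rule 3 targets it, but not in an unstressed syllable → unchanged [o].
/f/ — between /o/ and /l/; rule 2 does not apply here → [f].
Rule 3 applies to /i/ (between /l/ and /ʃ/: in an unstressed syllable) → [ə].
/ʃ/ — between /i/ and /ʃ/; rule 2 does not apply here → [ʃ].
/ʃ/ (between /ʃ/ and /e/) is in the target of rule 2 but the environment (between two vowels) is not met → [ʃ].
Rule 3 applies to /e/ (between /ʃ/ and /f/: in an unstressed syllable) → [ə].
/f/ (between /e/ and /o/) occurs between two vowels → [v] by rule 2.
/o/ — between /f/ and /t/, in an unstressed syllable — surfaces as [ə] (rule 3).
/t/ (word-final) is in the target of rule 1 but the environment (immediately before a consonant) is not met → [t].

[ˈfofləʃʃəvət]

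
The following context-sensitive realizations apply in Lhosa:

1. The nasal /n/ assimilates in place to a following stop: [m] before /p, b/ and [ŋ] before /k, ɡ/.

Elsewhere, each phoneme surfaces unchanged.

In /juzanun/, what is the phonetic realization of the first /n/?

[n]

/n/ — between /a/ and /u/; rule 1 does not apply here → [n].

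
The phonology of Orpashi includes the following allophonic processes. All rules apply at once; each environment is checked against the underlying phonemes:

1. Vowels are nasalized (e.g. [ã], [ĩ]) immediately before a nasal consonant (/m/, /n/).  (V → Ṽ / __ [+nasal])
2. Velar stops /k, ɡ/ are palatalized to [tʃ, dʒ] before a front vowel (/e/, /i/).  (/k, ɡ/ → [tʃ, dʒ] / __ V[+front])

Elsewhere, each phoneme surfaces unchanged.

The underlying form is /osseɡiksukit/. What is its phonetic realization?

[ossedʒiksutʃit]

/o/ (word-initial) fails the environment for rule 1, so it stays [o].
/e/ (between /s/ and /ɡ/): rule 1 targets it, but not before a nasal consonant → unchanged [e].
/ɡ/ meets the environment for rule 2 (before a front vowel) → [dʒ].
/i/ (between /ɡ/ and /k/) is in the target of rule 1 but the environment (before a nasal consonant) is not met → [i].
/k/ (between /i/ and /s/): rule 2 targets it, but not before a front vowel → unchanged [k].
/u/ (between /s/ and /k/) fails the environment for rule 1, so it stays [u].
/k/ (between /u/ and /i/) occurs before a front vowel → [tʃ] by rule 2.
/i/ (between /k/ and /t/) is in the target of rule 1 but the environment (before a nasal consonant) is not met → [i].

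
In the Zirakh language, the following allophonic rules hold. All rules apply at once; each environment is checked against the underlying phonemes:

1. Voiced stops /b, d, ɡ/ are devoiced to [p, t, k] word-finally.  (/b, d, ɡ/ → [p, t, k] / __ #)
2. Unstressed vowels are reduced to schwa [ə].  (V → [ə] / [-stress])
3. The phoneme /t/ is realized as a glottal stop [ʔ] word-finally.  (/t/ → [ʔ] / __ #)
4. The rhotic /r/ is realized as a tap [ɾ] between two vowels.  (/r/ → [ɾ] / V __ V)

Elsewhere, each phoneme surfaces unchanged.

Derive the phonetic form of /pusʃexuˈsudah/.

/p/ — not in any rule's target class → [p].
/u/ (between /p/ and /s/): in an unstressed syllable, so rule 2 applies → [ə].
/s/ — not in any rule's target class → [s].
/ʃ/ stays [ʃ].
/e/ (between /ʃ/ and /x/): in an unstressed syllable, so rule 2 applies → [ə].
/x/ (between /e/ and /u/) is unaffected → [x].
/u/ meets the environment for rule 2 (in an unstressed syllable) → [ə].
/s/ stays [s].
/u/ (between /s/ and /d/) fails the environment for rule 2, so it stays [u].
/d/ (between /u/ and /a/): rule 1 targets it, but not word-finally → unchanged [d].
/a/ — between /d/ and /h/, in an unstressed syllable — surfaces as [ə] (rule 2).
/h/ (word-final): no rule targets it → [h].

[pəsʃəxəˈsudəh]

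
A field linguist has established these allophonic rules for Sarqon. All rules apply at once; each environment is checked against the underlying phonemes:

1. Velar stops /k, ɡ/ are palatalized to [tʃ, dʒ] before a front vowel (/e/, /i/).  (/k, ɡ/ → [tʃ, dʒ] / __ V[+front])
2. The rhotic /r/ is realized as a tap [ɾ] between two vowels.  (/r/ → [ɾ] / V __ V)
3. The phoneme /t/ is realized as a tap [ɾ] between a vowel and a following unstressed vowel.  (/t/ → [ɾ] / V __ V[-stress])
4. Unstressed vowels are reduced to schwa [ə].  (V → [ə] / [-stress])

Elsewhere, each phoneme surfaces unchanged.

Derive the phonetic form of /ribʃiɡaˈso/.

/r/ (word-initial) is in the target of rule 2 but the environment (between two vowels) is not met → [r].
/i/ (between /r/ and /b/) occurs in an unstressed syllable → [ə] by rule 4.
/b/ (between /i/ and /ʃ/) is unaffected → [b].
/ʃ/ — not in any rule's target class → [ʃ].
/i/ meets the environment for rule 4 (in an unstressed syllable) → [ə].
/ɡ/ (between /i/ and /a/): rule 1 targets it, but not before a front vowel → unchanged [ɡ].
/a/ meets the environment for rule 4 (in an unstressed syllable) → [ə].
/s/ — not in any rule's target class → [s].
/o/ — word-final; rule 4 does not apply here → [o].

[rəbʃəɡəˈso]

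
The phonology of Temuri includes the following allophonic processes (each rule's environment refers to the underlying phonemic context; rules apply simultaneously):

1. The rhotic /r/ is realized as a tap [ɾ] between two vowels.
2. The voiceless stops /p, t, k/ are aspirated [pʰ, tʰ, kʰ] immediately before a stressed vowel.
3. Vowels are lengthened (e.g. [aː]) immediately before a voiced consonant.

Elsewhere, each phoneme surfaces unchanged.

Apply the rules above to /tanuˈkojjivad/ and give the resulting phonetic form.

[taːnuˈkʰoːjjiːvaːd]

/t/ (word-initial) is in the target of rule 2 but the environment (immediately before a stressed vowel) is not met → [t].
Rule 3 applies to /a/ (between /t/ and /n/: before a voiced consonant) → [aː].
/n/ — not in any rule's target class → [n].
/u/ (between /n/ and /k/): rule 3 targets it, but not before a voiced consonant → unchanged [u].
/k/ (between /u/ and /o/): immediately before a stressed vowel, so rule 2 applies → [kʰ].
/o/ (between /k/ and /j/): before a voiced consonant, so rule 3 applies → [oː].
/j/ (between /o/ and /j/) is unaffected → [j].
/j/ — not in any rule's target class → [j].
/i/ meets the environment for rule 3 (before a voiced consonant) → [iː].
/v/ (between /i/ and /a/) is unaffected → [v].
/a/ (between /v/ and /d/): before a voiced consonant, so rule 3 applies → [aː].
/d/ (word-final) is unaffected → [d].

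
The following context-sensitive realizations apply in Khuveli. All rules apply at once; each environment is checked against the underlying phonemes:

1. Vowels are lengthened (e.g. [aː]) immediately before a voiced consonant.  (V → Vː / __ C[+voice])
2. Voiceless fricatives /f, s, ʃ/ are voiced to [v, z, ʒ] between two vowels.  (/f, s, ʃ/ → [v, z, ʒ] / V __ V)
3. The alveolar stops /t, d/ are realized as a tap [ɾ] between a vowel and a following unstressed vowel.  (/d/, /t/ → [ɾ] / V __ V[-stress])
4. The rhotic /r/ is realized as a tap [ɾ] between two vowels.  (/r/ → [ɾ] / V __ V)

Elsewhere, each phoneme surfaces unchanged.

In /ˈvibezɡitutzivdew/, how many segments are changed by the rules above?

5

Segments that undergo a rule: /i/ → [iː] (rule 1); /e/ → [eː] (rule 1); /t/ → [ɾ] (rule 3); /i/ → [iː] (rule 1); /e/ → [eː] (rule 1).
All other segments surface unchanged.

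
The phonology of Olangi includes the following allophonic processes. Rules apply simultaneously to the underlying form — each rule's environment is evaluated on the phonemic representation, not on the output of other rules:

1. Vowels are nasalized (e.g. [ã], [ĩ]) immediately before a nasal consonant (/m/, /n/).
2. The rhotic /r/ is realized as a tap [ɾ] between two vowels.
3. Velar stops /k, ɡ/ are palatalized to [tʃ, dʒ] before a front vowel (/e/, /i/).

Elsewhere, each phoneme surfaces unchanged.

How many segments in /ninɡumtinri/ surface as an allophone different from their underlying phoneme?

3

Segments that undergo a rule: /i/ → [ĩ] (rule 1); /u/ → [ũ] (rule 1); /i/ → [ĩ] (rule 1).
All other segments surface unchanged.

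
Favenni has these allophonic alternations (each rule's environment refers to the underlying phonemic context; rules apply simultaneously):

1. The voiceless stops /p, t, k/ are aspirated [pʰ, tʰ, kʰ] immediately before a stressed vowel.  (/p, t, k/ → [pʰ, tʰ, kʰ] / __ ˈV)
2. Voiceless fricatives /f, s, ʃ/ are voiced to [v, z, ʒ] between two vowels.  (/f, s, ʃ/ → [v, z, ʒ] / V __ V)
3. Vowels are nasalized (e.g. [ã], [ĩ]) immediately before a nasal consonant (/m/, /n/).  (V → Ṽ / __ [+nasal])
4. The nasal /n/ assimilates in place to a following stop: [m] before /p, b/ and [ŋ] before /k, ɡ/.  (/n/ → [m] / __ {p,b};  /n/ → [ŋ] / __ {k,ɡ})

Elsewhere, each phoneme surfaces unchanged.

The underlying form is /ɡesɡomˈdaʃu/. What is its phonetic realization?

/ɡ/ (word-initial): no rule targets it → [ɡ].
/e/ (between /ɡ/ and /s/) fails the environment for rule 3, so it stays [e].
/s/ (between /e/ and /ɡ/) fails the environment for rule 2, so it stays [s].
/ɡ/ — not in any rule's target class → [ɡ].
Rule 3 applies to /o/ (between /ɡ/ and /m/: before a nasal consonant) → [õ].
/m/ stays [m].
/d/ — not in any rule's target class → [d].
/a/ (between /d/ and /ʃ/) is in the target of rule 3 but the environment (before a nasal consonant) is not met → [a].
/ʃ/ (between /a/ and /u/): between two vowels, so rule 2 applies → [ʒ].
/u/ (word-final) is in the target of rule 3 but the environment (before a nasal consonant) is not met → [u].

[ɡesɡõmˈdaʒu]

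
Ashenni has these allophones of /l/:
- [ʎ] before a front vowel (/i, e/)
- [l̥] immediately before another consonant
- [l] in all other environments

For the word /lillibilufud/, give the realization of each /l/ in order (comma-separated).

Occurrence 1 (position 1): before a front vowel (/i, e/) → [ʎ].
Occurrence 2 (position 3): immediately before another consonant → [l̥].
Occurrence 3 (position 4): before a front vowel (/i, e/) → [ʎ].
Occurrence 4 (position 8): no conditioning environment matches → elsewhere allophone [l].

[ʎ], [l̥], [ʎ], [l]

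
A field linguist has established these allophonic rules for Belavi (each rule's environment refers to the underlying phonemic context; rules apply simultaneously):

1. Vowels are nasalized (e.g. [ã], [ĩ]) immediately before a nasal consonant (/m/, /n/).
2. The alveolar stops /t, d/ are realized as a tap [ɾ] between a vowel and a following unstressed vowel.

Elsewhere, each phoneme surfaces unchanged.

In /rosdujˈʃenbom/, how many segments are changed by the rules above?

Segments that undergo a rule: /e/ → [ẽ] (rule 1); /o/ → [õ] (rule 1).
All other segments surface unchanged.

2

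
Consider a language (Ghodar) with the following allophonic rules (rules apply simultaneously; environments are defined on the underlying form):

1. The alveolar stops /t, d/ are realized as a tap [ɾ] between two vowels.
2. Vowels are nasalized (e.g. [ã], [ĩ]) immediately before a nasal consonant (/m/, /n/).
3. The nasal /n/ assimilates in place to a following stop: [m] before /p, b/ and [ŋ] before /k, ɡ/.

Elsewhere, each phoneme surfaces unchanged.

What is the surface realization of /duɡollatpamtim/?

[duɡollatpãmtĩm]

/d/ — word-initial; rule 1 does not apply here → [d].
/u/ (between /d/ and /ɡ/) is in the target of rule 2 but the environment (before a nasal consonant) is not met → [u].
/ɡ/ (between /u/ and /o/) is unaffected → [ɡ].
/o/ — between /ɡ/ and /l/; rule 2 does not apply here → [o].
/l/ stays [l].
/l/ (between /l/ and /a/) is unaffected → [l].
/a/ (between /l/ and /t/): rule 2 targets it, but not before a nasal consonant → unchanged [a].
/t/ — between /a/ and /p/; rule 1 does not apply here → [t].
/p/ stays [p].
/a/ meets the environment for rule 2 (before a nasal consonant) → [ã].
/m/ stays [m].
/t/ (between /m/ and /i/) fails the environment for rule 1, so it stays [t].
/i/ — between /t/ and /m/, before a nasal consonant — surfaces as [ĩ] (rule 2).
/m/ (word-final) is unaffected → [m].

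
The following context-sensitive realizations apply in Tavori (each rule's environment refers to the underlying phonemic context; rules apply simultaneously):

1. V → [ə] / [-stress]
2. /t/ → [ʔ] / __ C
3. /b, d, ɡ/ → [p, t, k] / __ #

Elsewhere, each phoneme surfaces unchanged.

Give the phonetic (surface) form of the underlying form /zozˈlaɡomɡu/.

[zəzˈlaɡəmɡə]

/z/ (word-initial): no rule targets it → [z].
Rule 1 applies to /o/ (between /z/ and /z/: in an unstressed syllable) → [ə].
/z/ — not in any rule's target class → [z].
/l/ — not in any rule's target class → [l].
/a/ (between /l/ and /ɡ/) is in the target of rule 1 but the environment (in an unstressed syllable) is not met → [a].
/ɡ/ (between /a/ and /o/): rule 3 targets it, but not word-finally → unchanged [ɡ].
/o/ — between /ɡ/ and /m/, in an unstressed syllable — surfaces as [ə] (rule 1).
/m/ (between /o/ and /ɡ/) is unaffected → [m].
/ɡ/ — between /m/ and /u/; rule 3 does not apply here → [ɡ].
/u/ meets the environment for rule 1 (in an unstressed syllable) → [ə].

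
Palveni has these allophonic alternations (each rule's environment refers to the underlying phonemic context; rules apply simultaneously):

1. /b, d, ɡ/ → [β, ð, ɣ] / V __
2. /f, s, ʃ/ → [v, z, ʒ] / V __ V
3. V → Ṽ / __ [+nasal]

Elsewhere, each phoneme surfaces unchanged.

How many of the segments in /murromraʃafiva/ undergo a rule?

Segments that undergo a rule: /o/ → [õ] (rule 3); /ʃ/ → [ʒ] (rule 2); /f/ → [v] (rule 2).
All other segments surface unchanged.

3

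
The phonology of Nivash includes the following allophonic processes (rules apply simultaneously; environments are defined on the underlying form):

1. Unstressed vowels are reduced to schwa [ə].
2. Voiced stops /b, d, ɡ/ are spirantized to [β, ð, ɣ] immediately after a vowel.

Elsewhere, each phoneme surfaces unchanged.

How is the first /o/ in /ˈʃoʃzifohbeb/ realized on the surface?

[o]

/o/ (between /ʃ/ and /ʃ/): rule 1 targets it, but not in an unstressed syllable → unchanged [o].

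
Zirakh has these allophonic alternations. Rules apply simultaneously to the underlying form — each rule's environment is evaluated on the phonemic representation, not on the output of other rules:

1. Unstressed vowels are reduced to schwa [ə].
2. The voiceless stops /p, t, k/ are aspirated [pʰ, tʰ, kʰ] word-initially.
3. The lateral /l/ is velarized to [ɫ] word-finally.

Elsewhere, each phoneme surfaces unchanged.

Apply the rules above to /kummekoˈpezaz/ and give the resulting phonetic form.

[kʰəmməkəˈpezəz]

Rule 2 applies to /k/ (word-initial: word-initially) → [kʰ].
/u/ meets the environment for rule 1 (in an unstressed syllable) → [ə].
/m/ (between /u/ and /m/) is unaffected → [m].
/m/ stays [m].
/e/ (between /m/ and /k/): in an unstressed syllable, so rule 1 applies → [ə].
/k/ (between /e/ and /o/): rule 2 targets it, but not word-initially → unchanged [k].
/o/ (between /k/ and /p/) occurs in an unstressed syllable → [ə] by rule 1.
/p/ (between /o/ and /e/) fails the environment for rule 2, so it stays [p].
/e/ (between /p/ and /z/) is in the target of rule 1 but the environment (in an unstressed syllable) is not met → [e].
/z/ (between /e/ and /a/) is unaffected → [z].
/a/ — between /z/ and /z/, in an unstressed syllable — surfaces as [ə] (rule 1).
/z/ (word-final) is unaffected → [z].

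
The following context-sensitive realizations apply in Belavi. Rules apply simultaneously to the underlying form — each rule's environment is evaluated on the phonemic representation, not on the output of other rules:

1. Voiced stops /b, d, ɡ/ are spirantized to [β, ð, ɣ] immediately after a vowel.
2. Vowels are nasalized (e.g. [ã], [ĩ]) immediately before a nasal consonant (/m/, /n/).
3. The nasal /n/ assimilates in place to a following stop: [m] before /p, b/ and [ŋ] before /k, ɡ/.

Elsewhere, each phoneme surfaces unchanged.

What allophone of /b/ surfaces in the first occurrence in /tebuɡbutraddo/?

/b/ — between /e/ and /u/, immediately after a vowel — surfaces as [β] (rule 1).

[β]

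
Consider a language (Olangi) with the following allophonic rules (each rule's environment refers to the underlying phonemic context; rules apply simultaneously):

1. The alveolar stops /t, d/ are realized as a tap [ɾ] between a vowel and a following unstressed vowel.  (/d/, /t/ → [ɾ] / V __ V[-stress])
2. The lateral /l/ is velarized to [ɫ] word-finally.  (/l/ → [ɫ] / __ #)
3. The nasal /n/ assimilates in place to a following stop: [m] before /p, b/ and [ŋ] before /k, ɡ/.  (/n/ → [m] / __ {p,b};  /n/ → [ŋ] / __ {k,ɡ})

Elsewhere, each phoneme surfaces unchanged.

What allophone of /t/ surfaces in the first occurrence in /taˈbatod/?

/t/ (word-initial): rule 1 targets it, but not between a vowel and a following unstressed vowel → unchanged [t].

[t]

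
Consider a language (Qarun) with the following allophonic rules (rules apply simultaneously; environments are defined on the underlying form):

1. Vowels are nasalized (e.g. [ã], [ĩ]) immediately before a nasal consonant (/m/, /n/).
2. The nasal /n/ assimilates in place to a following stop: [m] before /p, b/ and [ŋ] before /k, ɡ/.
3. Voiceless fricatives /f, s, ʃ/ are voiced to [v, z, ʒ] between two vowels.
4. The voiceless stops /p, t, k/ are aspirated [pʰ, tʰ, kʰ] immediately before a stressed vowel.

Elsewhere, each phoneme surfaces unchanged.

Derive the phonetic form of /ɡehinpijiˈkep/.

[ɡehĩmpijiˈkʰep]

/ɡ/ (word-initial) is unaffected → [ɡ].
/e/ (between /ɡ/ and /h/) fails the environment for rule 1, so it stays [e].
/h/ stays [h].
/i/ (between /h/ and /n/) occurs before a nasal consonant → [ĩ] by rule 1.
/n/ (between /i/ and /p/) occurs before a labial or velar stop → [m] by rule 2.
/p/ (between /n/ and /i/) is in the target of rule 4 but the environment (immediately before a stressed vowel) is not met → [p].
/i/ — between /p/ and /j/; rule 1 does not apply here → [i].
/j/ stays [j].
/i/ (between /j/ and /k/): rule 1 targets it, but not before a nasal consonant → unchanged [i].
Rule 4 applies to /k/ (between /i/ and /e/: immediately before a stressed vowel) → [kʰ].
/e/ (between /k/ and /p/) fails the environment for rule 1, so it stays [e].
/p/ (word-final) is in the target of rule 4 but the environment (immediately before a stressed vowel) is not met → [p].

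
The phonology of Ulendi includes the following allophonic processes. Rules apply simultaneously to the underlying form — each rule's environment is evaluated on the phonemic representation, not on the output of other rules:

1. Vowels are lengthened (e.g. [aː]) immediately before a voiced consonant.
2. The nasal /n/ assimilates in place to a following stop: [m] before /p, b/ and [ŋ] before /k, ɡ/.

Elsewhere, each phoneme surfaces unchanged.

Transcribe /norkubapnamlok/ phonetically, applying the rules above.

[noːrkuːbapnaːmlok]

/n/ (word-initial): rule 2 targets it, but not before a labial or velar stop → unchanged [n].
/o/ (between /n/ and /r/): before a voiced consonant, so rule 1 applies → [oː].
/r/ (between /o/ and /k/) is unaffected → [r].
/k/ stays [k].
/u/ meets the environment for rule 1 (before a voiced consonant) → [uː].
/b/ (between /u/ and /a/) is unaffected → [b].
/a/ — between /b/ and /p/; rule 1 does not apply here → [a].
/p/ (between /a/ and /n/) is unaffected → [p].
/n/ (between /p/ and /a/) fails the environment for rule 2, so it stays [n].
/a/ (between /n/ and /m/): before a voiced consonant, so rule 1 applies → [aː].
/m/ — not in any rule's target class → [m].
/l/ (between /m/ and /o/): no rule targets it → [l].
/o/ — between /l/ and /k/; rule 1 does not apply here → [o].
/k/ (word-final) is unaffected → [k].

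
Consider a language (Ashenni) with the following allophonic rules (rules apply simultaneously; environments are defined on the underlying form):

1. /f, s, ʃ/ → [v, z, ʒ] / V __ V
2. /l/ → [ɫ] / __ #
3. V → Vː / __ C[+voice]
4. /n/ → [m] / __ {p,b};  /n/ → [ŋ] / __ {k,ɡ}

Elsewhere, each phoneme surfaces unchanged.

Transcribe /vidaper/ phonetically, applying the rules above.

[viːdapeːr]

/v/ (word-initial) is unaffected → [v].
/i/ (between /v/ and /d/) occurs before a voiced consonant → [iː] by rule 3.
/d/ (between /i/ and /a/) is unaffected → [d].
/a/ (between /d/ and /p/) is in the target of rule 3 but the environment (before a voiced consonant) is not met → [a].
/p/ (between /a/ and /e/): no rule targets it → [p].
/e/ meets the environment for rule 3 (before a voiced consonant) → [eː].
/r/ (word-final) is unaffected → [r].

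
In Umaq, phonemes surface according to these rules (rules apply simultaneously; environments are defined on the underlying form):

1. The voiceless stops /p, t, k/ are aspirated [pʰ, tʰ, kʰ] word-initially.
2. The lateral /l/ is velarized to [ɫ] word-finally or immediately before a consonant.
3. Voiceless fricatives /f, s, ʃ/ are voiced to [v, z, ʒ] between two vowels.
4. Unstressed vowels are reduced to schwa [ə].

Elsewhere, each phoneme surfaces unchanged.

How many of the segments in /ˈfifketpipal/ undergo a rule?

Segments that undergo a rule: /e/ → [ə] (rule 4); /i/ → [ə] (rule 4); /a/ → [ə] (rule 4); /l/ → [ɫ] (rule 2).
All other segments surface unchanged.

4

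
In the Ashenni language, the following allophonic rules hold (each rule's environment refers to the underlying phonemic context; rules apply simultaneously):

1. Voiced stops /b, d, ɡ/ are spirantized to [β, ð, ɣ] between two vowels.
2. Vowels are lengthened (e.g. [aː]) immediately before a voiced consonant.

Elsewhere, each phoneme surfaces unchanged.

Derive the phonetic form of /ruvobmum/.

[ruːvoːbmuːm]

/r/ — not in any rule's target class → [r].
/u/ (between /r/ and /v/) occurs before a voiced consonant → [uː] by rule 2.
/v/ (between /u/ and /o/): no rule targets it → [v].
/o/ (between /v/ and /b/) occurs before a voiced consonant → [oː] by rule 2.
/b/ — between /o/ and /m/; rule 1 does not apply here → [b].
/m/ (between /b/ and /u/): no rule targets it → [m].
/u/ (between /m/ and /m/): before a voiced consonant, so rule 2 applies → [uː].
/m/ (word-final) is unaffected → [m].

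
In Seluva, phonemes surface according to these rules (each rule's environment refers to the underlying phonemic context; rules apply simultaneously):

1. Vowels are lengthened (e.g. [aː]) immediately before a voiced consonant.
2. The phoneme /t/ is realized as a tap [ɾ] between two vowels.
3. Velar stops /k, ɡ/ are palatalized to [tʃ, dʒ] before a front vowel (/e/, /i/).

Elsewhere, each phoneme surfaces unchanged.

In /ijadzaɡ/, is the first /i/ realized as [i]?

No

/i/ (word-initial) occurs before a voiced consonant → [iː] by rule 1.
The actual realization is [iː], not [i].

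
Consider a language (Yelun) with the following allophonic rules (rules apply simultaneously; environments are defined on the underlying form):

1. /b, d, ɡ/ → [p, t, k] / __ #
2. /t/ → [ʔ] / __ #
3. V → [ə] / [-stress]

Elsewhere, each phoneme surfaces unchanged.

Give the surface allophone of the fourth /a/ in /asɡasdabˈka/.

[a]

/a/ — word-final; rule 3 does not apply here → [a].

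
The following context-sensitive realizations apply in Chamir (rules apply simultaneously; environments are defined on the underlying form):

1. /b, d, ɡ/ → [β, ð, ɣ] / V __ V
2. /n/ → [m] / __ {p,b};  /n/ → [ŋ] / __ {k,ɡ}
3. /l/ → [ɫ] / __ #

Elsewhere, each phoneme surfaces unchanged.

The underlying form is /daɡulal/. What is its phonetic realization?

[daɣulaɫ]

/d/ (word-initial) is in the target of rule 1 but the environment (between two vowels) is not met → [d].
/a/ (between /d/ and /ɡ/): no rule targets it → [a].
/ɡ/ (between /a/ and /u/) occurs between two vowels → [ɣ] by rule 1.
/u/ — not in any rule's target class → [u].
/l/ (between /u/ and /a/): rule 3 targets it, but not word-finally → unchanged [l].
/a/ stays [a].
/l/ (word-final) occurs word-finally → [ɫ] by rule 3.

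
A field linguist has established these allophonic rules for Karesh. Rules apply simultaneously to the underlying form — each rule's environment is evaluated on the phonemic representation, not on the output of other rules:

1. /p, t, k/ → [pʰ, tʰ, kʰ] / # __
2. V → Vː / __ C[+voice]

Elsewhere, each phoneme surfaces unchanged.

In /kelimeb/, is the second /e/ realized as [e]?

/e/ (between /m/ and /b/): before a voiced consonant, so rule 2 applies → [eː].
The actual realization is [eː], not [e].

No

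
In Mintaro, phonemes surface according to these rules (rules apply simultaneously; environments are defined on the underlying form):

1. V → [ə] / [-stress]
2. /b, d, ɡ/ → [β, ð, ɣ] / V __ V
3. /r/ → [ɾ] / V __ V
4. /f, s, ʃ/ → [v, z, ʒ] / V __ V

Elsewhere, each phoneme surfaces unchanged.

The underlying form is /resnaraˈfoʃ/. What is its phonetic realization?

[rəsnəɾəˈvoʃ]

/r/ (word-initial) is in the target of rule 3 but the environment (between two vowels) is not met → [r].
/e/ (between /r/ and /s/): in an unstressed syllable, so rule 1 applies → [ə].
/s/ (between /e/ and /n/) fails the environment for rule 4, so it stays [s].
/n/ stays [n].
/a/ — between /n/ and /r/, in an unstressed syllable — surfaces as [ə] (rule 1).
/r/ meets the environment for rule 3 (between two vowels) → [ɾ].
/a/ (between /r/ and /f/) occurs in an unstressed syllable → [ə] by rule 1.
/f/ — between /a/ and /o/, between two vowels — surfaces as [v] (rule 4).
/o/ (between /f/ and /ʃ/): rule 1 targets it, but not in an unstressed syllable → unchanged [o].
/ʃ/ (word-final): rule 4 targets it, but not between two vowels → unchanged [ʃ].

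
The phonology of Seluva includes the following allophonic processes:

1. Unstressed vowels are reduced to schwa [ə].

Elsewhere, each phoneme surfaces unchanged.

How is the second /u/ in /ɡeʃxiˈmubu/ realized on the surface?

/u/ — word-final, in an unstressed syllable — surfaces as [ə] (rule 1).

[ə]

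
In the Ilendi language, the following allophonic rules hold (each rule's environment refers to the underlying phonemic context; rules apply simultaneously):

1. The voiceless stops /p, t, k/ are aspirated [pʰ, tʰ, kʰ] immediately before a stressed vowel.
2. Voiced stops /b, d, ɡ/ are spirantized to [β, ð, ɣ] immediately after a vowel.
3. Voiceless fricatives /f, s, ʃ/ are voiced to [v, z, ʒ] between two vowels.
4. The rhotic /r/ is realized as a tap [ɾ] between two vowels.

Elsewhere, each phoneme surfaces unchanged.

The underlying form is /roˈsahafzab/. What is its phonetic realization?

/r/ (word-initial) fails the environment for rule 4, so it stays [r].
/s/ (between /o/ and /a/) occurs between two vowels → [z] by rule 3.
/f/ (between /a/ and /z/) fails the environment for rule 3, so it stays [f].
/b/ — word-final, immediately after a vowel — surfaces as [β] (rule 2).

[roˈzahafzaβ]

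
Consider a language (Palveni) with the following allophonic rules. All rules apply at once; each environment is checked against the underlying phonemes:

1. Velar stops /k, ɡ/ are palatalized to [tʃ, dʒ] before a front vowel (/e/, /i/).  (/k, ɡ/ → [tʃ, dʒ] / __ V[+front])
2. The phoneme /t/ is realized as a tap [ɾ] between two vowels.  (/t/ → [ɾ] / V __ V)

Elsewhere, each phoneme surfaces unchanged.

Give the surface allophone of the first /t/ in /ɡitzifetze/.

[t]

/t/ (between /i/ and /z/) is in the target of rule 2 but the environment (between two vowels) is not met → [t].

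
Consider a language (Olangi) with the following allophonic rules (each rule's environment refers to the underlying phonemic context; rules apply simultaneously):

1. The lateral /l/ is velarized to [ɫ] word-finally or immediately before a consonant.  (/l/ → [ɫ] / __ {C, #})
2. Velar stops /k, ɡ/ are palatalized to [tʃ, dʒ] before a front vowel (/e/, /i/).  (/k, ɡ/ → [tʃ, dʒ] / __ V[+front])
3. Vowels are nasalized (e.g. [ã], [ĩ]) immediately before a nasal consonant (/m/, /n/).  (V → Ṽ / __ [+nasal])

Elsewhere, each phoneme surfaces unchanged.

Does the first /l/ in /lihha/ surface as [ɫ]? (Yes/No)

No

/l/ — word-initial; rule 1 does not apply here → [l].
The actual realization is [l], not [ɫ].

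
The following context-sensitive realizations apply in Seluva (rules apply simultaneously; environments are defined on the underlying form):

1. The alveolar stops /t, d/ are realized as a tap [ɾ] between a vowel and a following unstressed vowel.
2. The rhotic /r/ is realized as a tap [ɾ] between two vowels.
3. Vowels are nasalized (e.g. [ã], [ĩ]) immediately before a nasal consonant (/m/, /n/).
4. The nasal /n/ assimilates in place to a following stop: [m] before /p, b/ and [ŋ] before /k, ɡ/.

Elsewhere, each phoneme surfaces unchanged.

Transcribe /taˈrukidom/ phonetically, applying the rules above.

/t/ (word-initial) is in the target of rule 1 but the environment (between a vowel and a following unstressed vowel) is not met → [t].
/a/ (between /t/ and /r/) fails the environment for rule 3, so it stays [a].
/r/ meets the environment for rule 2 (between two vowels) → [ɾ].
/u/ (between /r/ and /k/) fails the environment for rule 3, so it stays [u].
/k/ stays [k].
/i/ (between /k/ and /d/) fails the environment for rule 3, so it stays [i].
/d/ — between /i/ and /o/, between a vowel and a following unstressed vowel — surfaces as [ɾ] (rule 1).
/o/ meets the environment for rule 3 (before a nasal consonant) → [õ].
/m/ — not in any rule's target class → [m].

[taˈɾukiɾõm]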